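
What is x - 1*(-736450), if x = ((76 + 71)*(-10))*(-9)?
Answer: 749680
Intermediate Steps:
x = 13230 (x = (147*(-10))*(-9) = -1470*(-9) = 13230)
x - 1*(-736450) = 13230 - 1*(-736450) = 13230 + 736450 = 749680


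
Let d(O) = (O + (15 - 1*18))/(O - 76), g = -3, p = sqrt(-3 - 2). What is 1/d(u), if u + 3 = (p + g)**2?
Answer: 3*(-25*I + 2*sqrt(5))/(2*(-I + 3*sqrt(5))) ≈ 1.7935 - 5.3228*I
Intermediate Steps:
p = I*sqrt(5) (p = sqrt(-5) = I*sqrt(5) ≈ 2.2361*I)
u = -3 + (-3 + I*sqrt(5))**2 (u = -3 + (I*sqrt(5) - 3)**2 = -3 + (-3 + I*sqrt(5))**2 ≈ 1.0 - 13.416*I)
d(O) = (-3 + O)/(-76 + O) (d(O) = (O + (15 - 18))/(-76 + O) = (O - 3)/(-76 + O) = (-3 + O)/(-76 + O))
1/d(u) = 1/((-3 + (1 - 6*I*sqrt(5)))/(-76 + (1 - 6*I*sqrt(5)))) = 1/((-2 - 6*I*sqrt(5))/(-75 - 6*I*sqrt(5))) = (-75 - 6*I*sqrt(5))/(-2 - 6*I*sqrt(5))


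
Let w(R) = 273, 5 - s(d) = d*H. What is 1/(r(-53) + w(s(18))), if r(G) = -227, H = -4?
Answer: 1/46 ≈ 0.021739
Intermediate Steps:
s(d) = 5 + 4*d (s(d) = 5 - d*(-4) = 5 - (-4)*d = 5 + 4*d)
1/(r(-53) + w(s(18))) = 1/(-227 + 273) = 1/46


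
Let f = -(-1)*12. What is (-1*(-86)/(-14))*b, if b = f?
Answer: -516/7 ≈ -73.714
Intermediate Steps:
f = 12 (f = -1*(-12) = 12)
b = 12
(-1*(-86)/(-14))*b = (-1*(-86)/(-14))*12 = (86*(-1/14))*12 = -43/7*12 = -516/7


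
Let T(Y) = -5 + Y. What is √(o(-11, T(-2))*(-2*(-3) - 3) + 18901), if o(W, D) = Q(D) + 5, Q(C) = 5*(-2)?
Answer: √18886 ≈ 137.43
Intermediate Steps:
Q(C) = -10
o(W, D) = -5 (o(W, D) = -10 + 5 = -5)
√(o(-11, T(-2))*(-2*(-3) - 3) + 18901) = √(-5*(-2*(-3) - 3) + 18901) = √(-5*(6 - 3) + 18901) = √(-5*3 + 18901) = √(-15 + 18901) = √18886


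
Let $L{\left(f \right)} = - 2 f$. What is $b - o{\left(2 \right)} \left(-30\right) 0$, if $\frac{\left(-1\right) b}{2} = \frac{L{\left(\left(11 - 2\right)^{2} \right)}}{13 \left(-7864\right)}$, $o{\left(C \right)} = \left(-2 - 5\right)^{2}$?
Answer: $- \frac{81}{25558} \approx -0.0031693$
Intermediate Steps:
$o{\left(C \right)} = 49$ ($o{\left(C \right)} = \left(-7\right)^{2} = 49$)
$b = - \frac{81}{25558}$ ($b = - 2 \frac{\left(-2\right) \left(11 - 2\right)^{2}}{13 \left(-7864\right)} = - 2 \frac{\left(-2\right) 9^{2}}{-102232} = - 2 \left(-2\right) 81 \left(- \frac{1}{102232}\right) = - 2 \left(\left(-162\right) \left(- \frac{1}{102232}\right)\right) = \left(-2\right) \frac{81}{51116} = - \frac{81}{25558} \approx -0.0031693$)
$b - o{\left(2 \right)} \left(-30\right) 0 = - \frac{81}{25558} - 49 \left(-30\right) 0 = - \frac{81}{25558} - \left(-1470\right) 0 = - \frac{81}{25558} - 0 = - \frac{81}{25558} + 0 = - \frac{81}{25558}$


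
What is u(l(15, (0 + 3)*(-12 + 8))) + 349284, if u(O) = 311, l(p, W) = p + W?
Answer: 349595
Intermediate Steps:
l(p, W) = W + p
u(l(15, (0 + 3)*(-12 + 8))) + 349284 = 311 + 349284 = 349595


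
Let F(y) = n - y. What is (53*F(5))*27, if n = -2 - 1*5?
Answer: -17172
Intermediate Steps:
n = -7 (n = -2 - 5 = -7)
F(y) = -7 - y
(53*F(5))*27 = (53*(-7 - 1*5))*27 = (53*(-7 - 5))*27 = (53*(-12))*27 = -636*27 = -17172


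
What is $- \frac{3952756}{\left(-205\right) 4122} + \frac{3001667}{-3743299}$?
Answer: $\frac{6129954475187}{1581562543995} \approx 3.8759$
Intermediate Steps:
$- \frac{3952756}{\left(-205\right) 4122} + \frac{3001667}{-3743299} = - \frac{3952756}{-845010} + 3001667 \left(- \frac{1}{3743299}\right) = \left(-3952756\right) \left(- \frac{1}{845010}\right) - \frac{3001667}{3743299} = \frac{1976378}{422505} - \frac{3001667}{3743299} = \frac{6129954475187}{1581562543995}$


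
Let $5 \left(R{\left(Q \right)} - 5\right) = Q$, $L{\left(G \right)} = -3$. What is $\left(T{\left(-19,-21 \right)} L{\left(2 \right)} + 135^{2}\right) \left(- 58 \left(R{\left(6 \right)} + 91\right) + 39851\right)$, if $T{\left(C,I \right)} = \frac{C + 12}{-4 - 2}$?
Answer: $\frac{6234194681}{10} \approx 6.2342 \cdot 10^{8}$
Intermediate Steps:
$R{\left(Q \right)} = 5 + \frac{Q}{5}$
$T{\left(C,I \right)} = -2 - \frac{C}{6}$ ($T{\left(C,I \right)} = \frac{12 + C}{-6} = \left(12 + C\right) \left(- \frac{1}{6}\right) = -2 - \frac{C}{6}$)
$\left(T{\left(-19,-21 \right)} L{\left(2 \right)} + 135^{2}\right) \left(- 58 \left(R{\left(6 \right)} + 91\right) + 39851\right) = \left(\left(-2 - - \frac{19}{6}\right) \left(-3\right) + 135^{2}\right) \left(- 58 \left(\left(5 + \frac{1}{5} \cdot 6\right) + 91\right) + 39851\right) = \left(\left(-2 + \frac{19}{6}\right) \left(-3\right) + 18225\right) \left(- 58 \left(\left(5 + \frac{6}{5}\right) + 91\right) + 39851\right) = \left(\frac{7}{6} \left(-3\right) + 18225\right) \left(- 58 \left(\frac{31}{5} + 91\right) + 39851\right) = \left(- \frac{7}{2} + 18225\right) \left(\left(-58\right) \frac{486}{5} + 39851\right) = \frac{36443 \left(- \frac{28188}{5} + 39851\right)}{2} = \frac{36443}{2} \cdot \frac{171067}{5} = \frac{6234194681}{10}$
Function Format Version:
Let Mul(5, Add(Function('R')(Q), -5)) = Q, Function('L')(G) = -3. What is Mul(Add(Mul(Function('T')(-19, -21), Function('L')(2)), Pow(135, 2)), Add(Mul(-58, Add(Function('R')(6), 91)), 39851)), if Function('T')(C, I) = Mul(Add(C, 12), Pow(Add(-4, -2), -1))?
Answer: Rational(6234194681, 10) ≈ 6.2342e+8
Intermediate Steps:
Function('R')(Q) = Add(5, Mul(Rational(1, 5), Q))
Function('T')(C, I) = Add(-2, Mul(Rational(-1, 6), C)) (Function('T')(C, I) = Mul(Add(12, C), Pow(-6, -1)) = Mul(Add(12, C), Rational(-1, 6)) = Add(-2, Mul(Rational(-1, 6), C)))
Mul(Add(Mul(Function('T')(-19, -21), Function('L')(2)), Pow(135, 2)), Add(Mul(-58, Add(Function('R')(6), 91)), 39851)) = Mul(Add(Mul(Add(-2, Mul(Rational(-1, 6), -19)), -3), Pow(135, 2)), Add(Mul(-58, Add(Add(5, Mul(Rational(1, 5), 6)), 91)), 39851)) = Mul(Add(Mul(Add(-2, Rational(19, 6)), -3), 18225), Add(Mul(-58, Add(Add(5, Rational(6, 5)), 91)), 39851)) = Mul(Add(Mul(Rational(7, 6), -3), 18225), Add(Mul(-58, Add(Rational(31, 5), 91)), 39851)) = Mul(Add(Rational(-7, 2), 18225), Add(Mul(-58, Rational(486, 5)), 39851)) = Mul(Rational(36443, 2), Add(Rational(-28188, 5), 39851)) = Mul(Rational(36443, 2), Rational(171067, 5)) = Rational(6234194681, 10)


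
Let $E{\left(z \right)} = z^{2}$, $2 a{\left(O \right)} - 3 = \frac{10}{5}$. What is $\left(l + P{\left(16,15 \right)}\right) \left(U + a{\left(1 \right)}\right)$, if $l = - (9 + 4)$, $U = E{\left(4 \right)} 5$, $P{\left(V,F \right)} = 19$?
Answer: $495$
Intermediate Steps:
$a{\left(O \right)} = \frac{5}{2}$ ($a{\left(O \right)} = \frac{3}{2} + \frac{10 \cdot \frac{1}{5}}{2} = \frac{3}{2} + \frac{1}{2} \cdot 2 = \frac{3}{2} + 1 = \frac{5}{2}$)
$U = 80$ ($U = 4^{2} \cdot 5 = 16 \cdot 5 = 80$)
$l = -13$ ($l = \left(-1\right) 13 = -13$)
$\left(l + P{\left(16,15 \right)}\right) \left(U + a{\left(1 \right)}\right) = \left(-13 + 19\right) \left(80 + \frac{5}{2}\right) = 6 \cdot \frac{165}{2} = 495$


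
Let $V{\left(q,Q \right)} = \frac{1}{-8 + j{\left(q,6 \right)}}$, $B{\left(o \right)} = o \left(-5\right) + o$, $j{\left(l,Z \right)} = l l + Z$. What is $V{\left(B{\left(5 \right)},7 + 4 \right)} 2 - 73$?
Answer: $- \frac{14526}{199} \approx -72.995$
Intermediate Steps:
$j{\left(l,Z \right)} = Z + l^{2}$ ($j{\left(l,Z \right)} = l^{2} + Z = Z + l^{2}$)
$B{\left(o \right)} = - 4 o$ ($B{\left(o \right)} = - 5 o + o = - 4 o$)
$V{\left(q,Q \right)} = \frac{1}{-2 + q^{2}}$ ($V{\left(q,Q \right)} = \frac{1}{-8 + \left(6 + q^{2}\right)} = \frac{1}{-2 + q^{2}}$)
$V{\left(B{\left(5 \right)},7 + 4 \right)} 2 - 73 = \frac{1}{-2 + \left(\left(-4\right) 5\right)^{2}} \cdot 2 - 73 = \frac{1}{-2 + \left(-20\right)^{2}} \cdot 2 - 73 = \frac{1}{-2 + 400} \cdot 2 - 73 = \frac{1}{398} \cdot 2 - 73 = \frac{1}{199} - 73 = - \frac{14526}{199}$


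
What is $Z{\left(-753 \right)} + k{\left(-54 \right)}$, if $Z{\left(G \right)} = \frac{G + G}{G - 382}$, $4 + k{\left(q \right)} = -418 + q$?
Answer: $- \frac{538754}{1135} \approx -474.67$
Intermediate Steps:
$k{\left(q \right)} = -422 + q$ ($k{\left(q \right)} = -4 + \left(-418 + q\right) = -422 + q$)
$Z{\left(G \right)} = \frac{2 G}{-382 + G}$
$Z{\left(-753 \right)} + k{\left(-54 \right)} = 2 \left(-753\right) \frac{1}{-382 - 753} - 476 = 2 \left(-753\right) \frac{1}{-1135} - 476 = 2 \left(-753\right) \left(- \frac{1}{1135}\right) - 476 = \frac{1506}{1135} - 476 = - \frac{538754}{1135}$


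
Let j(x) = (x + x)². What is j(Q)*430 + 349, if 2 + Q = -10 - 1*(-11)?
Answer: 2069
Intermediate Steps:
Q = -1 (Q = -2 + (-10 - 1*(-11)) = -2 + (-10 + 11) = -2 + 1 = -1)
j(x) = 4*x² (j(x) = (2*x)² = 4*x²)
j(Q)*430 + 349 = (4*(-1)²)*430 + 349 = (4*1)*430 + 349 = 4*430 + 349 = 1720 + 349 = 2069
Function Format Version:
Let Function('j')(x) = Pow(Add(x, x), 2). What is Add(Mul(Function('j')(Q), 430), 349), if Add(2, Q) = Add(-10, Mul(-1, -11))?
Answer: 2069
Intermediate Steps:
Q = -1 (Q = Add(-2, Add(-10, Mul(-1, -11))) = Add(-2, Add(-10, 11)) = Add(-2, 1) = -1)
Function('j')(x) = Mul(4, Pow(x, 2)) (Function('j')(x) = Pow(Mul(2, x), 2) = Mul(4, Pow(x, 2)))
Add(Mul(Function('j')(Q), 430), 349) = Add(Mul(Mul(4, Pow(-1, 2)), 430), 349) = Add(Mul(Mul(4, 1), 430), 349) = Add(Mul(4, 430), 349) = Add(1720, 349) = 2069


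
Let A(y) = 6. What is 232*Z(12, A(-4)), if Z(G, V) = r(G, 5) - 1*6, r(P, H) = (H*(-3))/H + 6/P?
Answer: -1972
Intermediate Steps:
r(P, H) = -3 + 6/P (r(P, H) = (-3*H)/H + 6/P = -3 + 6/P)
Z(G, V) = -9 + 6/G (Z(G, V) = (-3 + 6/G) - 1*6 = (-3 + 6/G) - 6 = -9 + 6/G)
232*Z(12, A(-4)) = 232*(-9 + 6/12) = 232*(-9 + 6*(1/12)) = 232*(-9 + ½) = 232*(-17/2) = -1972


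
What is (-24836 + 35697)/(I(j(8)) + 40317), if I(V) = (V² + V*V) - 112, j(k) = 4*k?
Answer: 10861/42253 ≈ 0.25705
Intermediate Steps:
I(V) = -112 + 2*V² (I(V) = (V² + V²) - 112 = 2*V² - 112 = -112 + 2*V²)
(-24836 + 35697)/(I(j(8)) + 40317) = (-24836 + 35697)/((-112 + 2*(4*8)²) + 40317) = 10861/((-112 + 2*32²) + 40317) = 10861/((-112 + 2*1024) + 40317) = 10861/((-112 + 2048) + 40317) = 10861/(1936 + 40317) = 10861/42253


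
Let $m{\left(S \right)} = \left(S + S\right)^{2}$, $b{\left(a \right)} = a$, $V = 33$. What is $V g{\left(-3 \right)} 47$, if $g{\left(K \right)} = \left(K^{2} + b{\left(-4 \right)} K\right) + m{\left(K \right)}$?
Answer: $88407$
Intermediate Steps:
$m{\left(S \right)} = 4 S^{2}$ ($m{\left(S \right)} = \left(2 S\right)^{2} = 4 S^{2}$)
$g{\left(K \right)} = - 4 K + 5 K^{2}$ ($g{\left(K \right)} = \left(K^{2} - 4 K\right) + 4 K^{2} = - 4 K + 5 K^{2}$)
$V g{\left(-3 \right)} 47 = 33 \left(- 3 \left(-4 + 5 \left(-3\right)\right)\right) 47 = 33 \left(- 3 \left(-4 - 15\right)\right) 47 = 33 \left(\left(-3\right) \left(-19\right)\right) 47 = 33 \cdot 57 \cdot 47 = 1881 \cdot 47 = 88407$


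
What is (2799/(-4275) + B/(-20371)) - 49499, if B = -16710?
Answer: -478961859406/9676225 ≈ -49499.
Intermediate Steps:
(2799/(-4275) + B/(-20371)) - 49499 = (2799/(-4275) - 16710/(-20371)) - 49499 = (2799*(-1/4275) - 16710*(-1/20371)) - 49499 = (-311/475 + 16710/20371) - 49499 = 1601869/9676225 - 49499 = -478961859406/9676225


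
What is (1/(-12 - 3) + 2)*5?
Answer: 29/3 ≈ 9.6667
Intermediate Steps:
(1/(-12 - 3) + 2)*5 = (1/(-15) + 2)*5 = (-1/15 + 2)*5 = (29/15)*5 = 29/3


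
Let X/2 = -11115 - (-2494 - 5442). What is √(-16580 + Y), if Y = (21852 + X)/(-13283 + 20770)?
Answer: I*√929278698442/7487 ≈ 128.76*I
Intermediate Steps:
X = -6358 (X = 2*(-11115 - (-2494 - 5442)) = 2*(-11115 - 1*(-7936)) = 2*(-11115 + 7936) = 2*(-3179) = -6358)
Y = 15494/7487 (Y = (21852 - 6358)/(-13283 + 20770) = 15494/7487 ≈ 2.0695)
√(-16580 + Y) = √(-16580 + 15494/7487) = √(-124118966/7487) = I*√929278698442/7487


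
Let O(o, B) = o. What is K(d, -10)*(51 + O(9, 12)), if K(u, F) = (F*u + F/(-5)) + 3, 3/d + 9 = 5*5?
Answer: 375/2 ≈ 187.50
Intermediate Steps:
d = 3/16 (d = 3/(-9 + 5*5) = 3/(-9 + 25) = 3/16 ≈ 0.18750)
K(u, F) = 3 - F/5 + F*u (K(u, F) = (F*u - F/5) + 3 = (-F/5 + F*u) + 3 = 3 - F/5 + F*u)
K(d, -10)*(51 + O(9, 12)) = (3 - ⅕*(-10) - 10*3/16)*(51 + 9) = (3 + 2 - 15/8)*60 = (25/8)*60 = 375/2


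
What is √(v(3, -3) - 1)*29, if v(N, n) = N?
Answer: 29*√2 ≈ 41.012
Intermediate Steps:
√(v(3, -3) - 1)*29 = √(3 - 1)*29 = √2*29 = 29*√2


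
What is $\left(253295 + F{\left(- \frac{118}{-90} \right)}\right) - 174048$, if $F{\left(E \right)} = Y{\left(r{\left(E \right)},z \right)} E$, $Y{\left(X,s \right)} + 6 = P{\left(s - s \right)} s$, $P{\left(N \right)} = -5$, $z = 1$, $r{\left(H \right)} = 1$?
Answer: $\frac{3565466}{45} \approx 79233.0$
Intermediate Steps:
$Y{\left(X,s \right)} = -6 - 5 s$
$F{\left(E \right)} = - 11 E$ ($F{\left(E \right)} = \left(-6 - 5\right) E = - 11 E$)
$\left(253295 + F{\left(- \frac{118}{-90} \right)}\right) - 174048 = \left(253295 - 11 \left(- \frac{118}{-90}\right)\right) - 174048 = \left(253295 - 11 \left(\left(-118\right) \left(- \frac{1}{90}\right)\right)\right) - 174048 = \left(253295 - \frac{649}{45}\right) - 174048 = \frac{11397626}{45} - 174048 = \frac{3565466}{45}$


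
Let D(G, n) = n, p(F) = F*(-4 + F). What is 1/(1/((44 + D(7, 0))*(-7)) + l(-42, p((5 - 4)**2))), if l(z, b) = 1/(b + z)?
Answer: -13860/353 ≈ -39.263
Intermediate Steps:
1/(1/((44 + D(7, 0))*(-7)) + l(-42, p((5 - 4)**2))) = 1/(1/((44 + 0)*(-7)) + 1/((5 - 4)**2*(-4 + (5 - 4)**2) - 42)) = 1/(1/(44*(-7)) + 1/(1**2*(-4 + 1**2) - 42)) = 1/(1/(-308) + 1/(1*(-4 + 1) - 42)) = 1/(-1/308 + 1/(1*(-3) - 42)) = 1/(-1/308 + 1/(-3 - 42)) = 1/(-1/308 + 1/(-45)) = 1/(-1/308 - 1/45) = 1/(-353/13860) = -13860/353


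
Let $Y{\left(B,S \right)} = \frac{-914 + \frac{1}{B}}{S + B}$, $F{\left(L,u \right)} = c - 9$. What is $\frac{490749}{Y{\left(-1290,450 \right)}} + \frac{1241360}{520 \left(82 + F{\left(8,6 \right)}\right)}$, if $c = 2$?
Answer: $\frac{39885985920698}{88429575} \approx 4.5105 \cdot 10^{5}$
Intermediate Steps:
$F{\left(L,u \right)} = -7$ ($F{\left(L,u \right)} = 2 - 9 = -7$)
$Y{\left(B,S \right)} = \frac{-914 + \frac{1}{B}}{B + S}$
$\frac{490749}{Y{\left(-1290,450 \right)}} + \frac{1241360}{520 \left(82 + F{\left(8,6 \right)}\right)} = \frac{490749}{\frac{1}{-1290} \frac{1}{-1290 + 450} \left(1 - -1179060\right)} + \frac{1241360}{520 \left(82 - 7\right)} = \frac{490749}{\left(- \frac{1}{1290}\right) \frac{1}{-840} \left(1 + 1179060\right)} + \frac{1241360}{520 \cdot 75} = \frac{490749}{\left(- \frac{1}{1290}\right) \left(- \frac{1}{840}\right) 1179061} + \frac{1241360}{39000} = \frac{490749}{\frac{1179061}{1083600}} + 1241360 \cdot \frac{1}{39000} = 490749 \cdot \frac{1083600}{1179061} + \frac{31034}{975} = \frac{531775616400}{1179061} + \frac{31034}{975} = \frac{39885985920698}{88429575}$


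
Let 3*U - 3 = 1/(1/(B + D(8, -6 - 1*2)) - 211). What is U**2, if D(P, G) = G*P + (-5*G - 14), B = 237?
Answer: 15816835225/15866929296 ≈ 0.99684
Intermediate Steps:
D(P, G) = -14 - 5*G + G*P (D(P, G) = G*P + (-14 - 5*G) = -14 - 5*G + G*P)
U = 125765/125964 (U = 1 + 1/(3*(1/(237 + (-14 - 5*(-6 - 1*2) + (-6 - 1*2)*8)) - 211)) = 1 + 1/(3*(1/(237 + (-14 - 5*(-6 - 2) + (-6 - 2)*8)) - 211)) = 1 + 1/(3*(1/(237 + (-14 - 5*(-8) - 8*8)) - 211)) = 1 + 1/(3*(1/(237 + (-14 + 40 - 64)) - 211)) = 1 + 1/(3*(1/(237 - 38) - 211)) = 1 + 1/(3*(1/199 - 211)) = 1 + 1/(3*(-41988/199)) = 1 + (1/3)*(-199/41988) = 1 - 199/125964 = 125765/125964 ≈ 0.99842)
U**2 = (125765/125964)**2 = 15816835225/15866929296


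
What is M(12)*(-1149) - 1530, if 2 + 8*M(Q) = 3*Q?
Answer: -25653/4 ≈ -6413.3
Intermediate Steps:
M(Q) = -¼ + 3*Q/8 (M(Q) = -¼ + (3*Q)/8 = -¼ + 3*Q/8)
M(12)*(-1149) - 1530 = (-¼ + (3/8)*12)*(-1149) - 1530 = (-¼ + 9/2)*(-1149) - 1530 = (17/4)*(-1149) - 1530 = -19533/4 - 1530 = -25653/4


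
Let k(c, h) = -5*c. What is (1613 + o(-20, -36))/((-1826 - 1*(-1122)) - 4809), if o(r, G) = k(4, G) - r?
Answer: -1613/5513 ≈ -0.29258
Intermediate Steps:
o(r, G) = -20 - r (o(r, G) = -5*4 - r = -20 - r)
(1613 + o(-20, -36))/((-1826 - 1*(-1122)) - 4809) = (1613 + (-20 - 1*(-20)))/((-1826 - 1*(-1122)) - 4809) = (1613 + (-20 + 20))/((-1826 + 1122) - 4809) = (1613 + 0)/(-704 - 4809) = 1613/(-5513) = 1613*(-1/5513) = -1613/5513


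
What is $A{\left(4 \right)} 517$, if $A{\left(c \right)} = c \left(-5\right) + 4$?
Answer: $-8272$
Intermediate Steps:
$A{\left(c \right)} = 4 - 5 c$ ($A{\left(c \right)} = - 5 c + 4 = 4 - 5 c$)
$A{\left(4 \right)} 517 = \left(4 - 20\right) 517 = \left(-16\right) 517 = -8272$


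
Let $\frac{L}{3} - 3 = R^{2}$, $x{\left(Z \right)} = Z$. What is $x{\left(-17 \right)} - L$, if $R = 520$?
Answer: $-811226$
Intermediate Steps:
$L = 811209$ ($L = 9 + 3 \cdot 520^{2} = 9 + 3 \cdot 270400 = 9 + 811200 = 811209$)
$x{\left(-17 \right)} - L = -17 - 811209 = -811226$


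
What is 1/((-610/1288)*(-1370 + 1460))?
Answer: -322/13725 ≈ -0.023461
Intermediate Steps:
1/((-610/1288)*(-1370 + 1460)) = 1/(-610*1/1288*90) = 1/(-305/644*90) = 1/(-13725/322) = -322/13725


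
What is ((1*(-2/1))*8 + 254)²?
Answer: 56644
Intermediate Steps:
((1*(-2/1))*8 + 254)² = ((1*(-2*1))*8 + 254)² = ((1*(-2))*8 + 254)² = (-2*8 + 254)² = (-16 + 254)² = 238² = 56644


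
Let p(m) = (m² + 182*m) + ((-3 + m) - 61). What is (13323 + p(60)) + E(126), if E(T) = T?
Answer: 27965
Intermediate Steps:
p(m) = -64 + m² + 183*m (p(m) = (m² + 182*m) + (-64 + m) = -64 + m² + 183*m)
(13323 + p(60)) + E(126) = (13323 + (-64 + 60² + 183*60)) + 126 = (13323 + (-64 + 3600 + 10980)) + 126 = (13323 + 14516) + 126 = 27839 + 126 = 27965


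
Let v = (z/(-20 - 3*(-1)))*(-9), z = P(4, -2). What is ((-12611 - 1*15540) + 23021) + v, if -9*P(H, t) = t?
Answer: -87208/17 ≈ -5129.9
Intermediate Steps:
P(H, t) = -t/9
z = 2/9 (z = -⅑*(-2) = 2/9 ≈ 0.22222)
v = 2/17 (v = (2/(9*(-20 - 3*(-1))))*(-9) = (2/(9*(-20 + 3)))*(-9) = ((2/9)/(-17))*(-9) = ((2/9)*(-1/17))*(-9) = -2/153*(-9) = 2/17 ≈ 0.11765)
((-12611 - 1*15540) + 23021) + v = ((-12611 - 1*15540) + 23021) + 2/17 = ((-12611 - 15540) + 23021) + 2/17 = (-28151 + 23021) + 2/17 = -5130 + 2/17 = -87208/17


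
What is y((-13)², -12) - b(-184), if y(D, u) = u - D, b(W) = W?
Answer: 3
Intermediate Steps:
y((-13)², -12) - b(-184) = (-12 - 1*(-13)²) - 1*(-184) = (-12 - 1*169) + 184 = (-12 - 169) + 184 = -181 + 184 = 3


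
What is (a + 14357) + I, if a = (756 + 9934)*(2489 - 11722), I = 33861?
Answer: -98652552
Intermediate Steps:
a = -98700770 (a = 10690*(-9233) = -98700770)
(a + 14357) + I = (-98700770 + 14357) + 33861 = -98686413 + 33861 = -98652552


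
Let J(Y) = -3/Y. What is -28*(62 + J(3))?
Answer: -1708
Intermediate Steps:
-28*(62 + J(3)) = -28*(62 - 3/3) = -28*(62 - 3*⅓) = -28*(62 - 1) = -28*61 = -1708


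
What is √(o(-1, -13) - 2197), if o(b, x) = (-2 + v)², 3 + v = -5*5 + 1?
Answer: 2*I*√339 ≈ 36.824*I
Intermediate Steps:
v = -27 (v = -3 + (-5*5 + 1) = -3 + (-25 + 1) = -3 - 24 = -27)
o(b, x) = 841 (o(b, x) = (-2 - 27)² = (-29)² = 841)
√(o(-1, -13) - 2197) = √(841 - 2197) = √(-1356) = 2*I*√339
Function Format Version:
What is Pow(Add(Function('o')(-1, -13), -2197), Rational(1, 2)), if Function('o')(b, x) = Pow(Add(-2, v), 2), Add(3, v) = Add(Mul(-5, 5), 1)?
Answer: Mul(2, I, Pow(339, Rational(1, 2))) ≈ Mul(36.824, I)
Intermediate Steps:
v = -27 (v = Add(-3, Add(Mul(-5, 5), 1)) = Add(-3, Add(-25, 1)) = Add(-3, -24) = -27)
Function('o')(b, x) = 841 (Function('o')(b, x) = Pow(Add(-2, -27), 2) = Pow(-29, 2) = 841)
Pow(Add(Function('o')(-1, -13), -2197), Rational(1, 2)) = Pow(Add(841, -2197), Rational(1, 2)) = Pow(-1356, Rational(1, 2)) = Mul(2, I, Pow(339, Rational(1, 2)))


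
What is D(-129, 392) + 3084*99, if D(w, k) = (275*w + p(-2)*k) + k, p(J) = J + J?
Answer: 268665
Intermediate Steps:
p(J) = 2*J
D(w, k) = -3*k + 275*w (D(w, k) = (275*w + (2*(-2))*k) + k = (275*w - 4*k) + k = (-4*k + 275*w) + k = -3*k + 275*w)
D(-129, 392) + 3084*99 = (-3*392 + 275*(-129)) + 3084*99 = (-1176 - 35475) + 305316 = -36651 + 305316 = 268665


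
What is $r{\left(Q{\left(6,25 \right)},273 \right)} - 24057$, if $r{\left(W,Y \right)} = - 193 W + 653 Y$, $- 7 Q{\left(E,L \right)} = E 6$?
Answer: $\frac{1086432}{7} \approx 1.552 \cdot 10^{5}$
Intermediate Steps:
$Q{\left(E,L \right)} = - \frac{6 E}{7}$ ($Q{\left(E,L \right)} = - \frac{E 6}{7} = - \frac{6 E}{7}$)
$r{\left(Q{\left(6,25 \right)},273 \right)} - 24057 = \left(- 193 \left(\left(- \frac{6}{7}\right) 6\right) + 653 \cdot 273\right) - 24057 = \left(\left(-193\right) \left(- \frac{36}{7}\right) + 178269\right) - 24057 = \left(\frac{6948}{7} + 178269\right) - 24057 = \frac{1254831}{7} - 24057 = \frac{1086432}{7}$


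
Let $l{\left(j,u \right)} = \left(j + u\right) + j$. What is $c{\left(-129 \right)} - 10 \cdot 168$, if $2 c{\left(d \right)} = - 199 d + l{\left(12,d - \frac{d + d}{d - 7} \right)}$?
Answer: $\frac{1509879}{136} \approx 11102.0$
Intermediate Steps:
$l{\left(j,u \right)} = u + 2 j$
$c{\left(d \right)} = 12 - 99 d - \frac{d}{-7 + d}$ ($c{\left(d \right)} = \frac{- 199 d + \left(\left(d - \frac{d + d}{d - 7}\right) + 2 \cdot 12\right)}{2} = \frac{- 199 d + \left(\left(d - \frac{2 d}{-7 + d}\right) + 24\right)}{2} = \frac{- 199 d + \left(24 + d - \frac{2 d}{-7 + d}\right)}{2} = \frac{24 - 198 d - \frac{2 d}{-7 + d}}{2} = 12 - 99 d - \frac{d}{-7 + d}$)
$c{\left(-129 \right)} - 10 \cdot 168 = \frac{-84 - 99 \left(-129\right)^{2} + 704 \left(-129\right)}{-7 - 129} - 10 \cdot 168 = \frac{-84 - 1647459 - 90816}{-136} - 1680 = - \frac{-84 - 1647459 - 90816}{136} - 1680 = \left(- \frac{1}{136}\right) \left(-1738359\right) - 1680 = \frac{1738359}{136} - 1680 = \frac{1509879}{136}$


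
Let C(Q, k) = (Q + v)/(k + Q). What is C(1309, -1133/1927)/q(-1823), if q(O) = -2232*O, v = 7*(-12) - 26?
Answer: 210043/932640820560 ≈ 2.2521e-7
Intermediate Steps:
v = -110 (v = -84 - 26 = -110)
C(Q, k) = (-110 + Q)/(Q + k) (C(Q, k) = (Q - 110)/(k + Q) = (-110 + Q)/(Q + k))
C(1309, -1133/1927)/q(-1823) = ((-110 + 1309)/(1309 - 1133/1927))/((-2232*(-1823))) = (1199/(1309 - 1133*1/1927))/4068936 = (1199/(1309 - 1133/1927))*(1/4068936) = (1199/(2521310/1927))*(1/4068936) = ((1927/2521310)*1199)*(1/4068936) = (210043/229210)*(1/4068936) = 210043/932640820560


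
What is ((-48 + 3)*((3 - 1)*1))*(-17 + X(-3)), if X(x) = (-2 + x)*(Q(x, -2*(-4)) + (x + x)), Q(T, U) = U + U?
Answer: 6030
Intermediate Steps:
Q(T, U) = 2*U
X(x) = (-2 + x)*(16 + 2*x) (X(x) = (-2 + x)*(2*(-2*(-4)) + (x + x)) = (-2 + x)*(2*8 + 2*x) = (-2 + x)*(16 + 2*x))
((-48 + 3)*((3 - 1)*1))*(-17 + X(-3)) = ((-48 + 3)*((3 - 1)*1))*(-17 + (-32 + 2*(-3)² + 12*(-3))) = (-90)*(-17 + (-32 + 2*9 - 36)) = (-45*2)*(-17 + (-32 + 18 - 36)) = -90*(-17 - 50) = -90*(-67) = 6030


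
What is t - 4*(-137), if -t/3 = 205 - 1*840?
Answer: 2453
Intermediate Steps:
t = 1905 (t = -3*(205 - 1*840) = -3*(205 - 840) = -3*(-635) = 1905)
t - 4*(-137) = 1905 - 4*(-137) = 1905 - 1*(-548) = 1905 + 548 = 2453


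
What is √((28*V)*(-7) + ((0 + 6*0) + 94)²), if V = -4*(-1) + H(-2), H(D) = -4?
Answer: 94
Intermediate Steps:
V = 0 (V = -4*(-1) - 4 = 4 - 4 = 0)
√((28*V)*(-7) + ((0 + 6*0) + 94)²) = √((28*0)*(-7) + ((0 + 6*0) + 94)²) = √(0*(-7) + ((0 + 0) + 94)²) = √(0 + (0 + 94)²) = √(0 + 94²) = √(0 + 8836) = √8836 = 94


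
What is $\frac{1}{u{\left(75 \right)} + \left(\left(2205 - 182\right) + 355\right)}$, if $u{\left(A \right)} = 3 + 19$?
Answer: $\frac{1}{2400} \approx 0.00041667$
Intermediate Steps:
$u{\left(A \right)} = 22$
$\frac{1}{u{\left(75 \right)} + \left(\left(2205 - 182\right) + 355\right)} = \frac{1}{22 + \left(\left(2205 - 182\right) + 355\right)} = \frac{1}{22 + \left(2023 + 355\right)} = \frac{1}{22 + 2378} = \frac{1}{2400}$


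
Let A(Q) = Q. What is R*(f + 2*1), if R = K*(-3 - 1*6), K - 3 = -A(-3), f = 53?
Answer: -2970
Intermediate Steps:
K = 6 (K = 3 - 1*(-3) = 3 + 3 = 6)
R = -54 (R = 6*(-3 - 1*6) = 6*(-3 - 6) = 6*(-9) = -54)
R*(f + 2*1) = -54*(53 + 2*1) = -54*(53 + 2) = -54*55 = -2970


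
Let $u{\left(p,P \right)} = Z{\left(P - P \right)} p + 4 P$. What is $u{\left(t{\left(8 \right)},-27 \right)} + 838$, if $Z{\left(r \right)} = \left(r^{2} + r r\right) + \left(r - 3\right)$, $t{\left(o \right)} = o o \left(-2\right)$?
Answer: $1114$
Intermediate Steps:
$t{\left(o \right)} = - 2 o^{2}$ ($t{\left(o \right)} = o^{2} \left(-2\right) = - 2 o^{2}$)
$Z{\left(r \right)} = -3 + r + 2 r^{2}$ ($Z{\left(r \right)} = \left(r^{2} + r^{2}\right) + \left(-3 + r\right) = 2 r^{2} + \left(-3 + r\right) = -3 + r + 2 r^{2}$)
$u{\left(p,P \right)} = - 3 p + 4 P$ ($u{\left(p,P \right)} = \left(-3 + \left(P - P\right) + 2 \left(P - P\right)^{2}\right) p + 4 P = \left(-3 + 0 + 2 \cdot 0^{2}\right) p + 4 P = \left(-3 + 0 + 2 \cdot 0\right) p + 4 P = \left(-3 + 0 + 0\right) p + 4 P = - 3 p + 4 P$)
$u{\left(t{\left(8 \right)},-27 \right)} + 838 = \left(- 3 \left(- 2 \cdot 8^{2}\right) + 4 \left(-27\right)\right) + 838 = \left(- 3 \left(\left(-2\right) 64\right) - 108\right) + 838 = \left(\left(-3\right) \left(-128\right) - 108\right) + 838 = \left(384 - 108\right) + 838 = 276 + 838 = 1114$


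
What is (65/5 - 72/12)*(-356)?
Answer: -2492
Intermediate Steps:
(65/5 - 72/12)*(-356) = (65*(1/5) - 72*1/12)*(-356) = (13 - 6)*(-356) = 7*(-356) = -2492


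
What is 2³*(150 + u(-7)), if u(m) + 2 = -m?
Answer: 1240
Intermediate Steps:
u(m) = -2 - m
2³*(150 + u(-7)) = 2³*(150 + (-2 - 1*(-7))) = 8*(150 + (-2 + 7)) = 8*(150 + 5) = 8*155 = 1240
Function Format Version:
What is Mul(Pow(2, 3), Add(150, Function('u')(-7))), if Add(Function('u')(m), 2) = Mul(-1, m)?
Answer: 1240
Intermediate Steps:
Function('u')(m) = Add(-2, Mul(-1, m))
Mul(Pow(2, 3), Add(150, Function('u')(-7))) = Mul(Pow(2, 3), Add(150, Add(-2, Mul(-1, -7)))) = Mul(8, Add(150, Add(-2, 7))) = Mul(8, Add(150, 5)) = Mul(8, 155) = 1240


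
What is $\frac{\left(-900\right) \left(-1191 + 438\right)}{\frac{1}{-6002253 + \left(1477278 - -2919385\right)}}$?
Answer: $-1088108343000$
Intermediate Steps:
$\frac{\left(-900\right) \left(-1191 + 438\right)}{\frac{1}{-6002253 + \left(1477278 - -2919385\right)}} = \frac{\left(-900\right) \left(-753\right)}{\frac{1}{-6002253 + \left(1477278 + 2919385\right)}} = \frac{677700}{\frac{1}{-6002253 + 4396663}} = \frac{677700}{\frac{1}{-1605590}} = \frac{677700}{- \frac{1}{1605590}} = 677700 \left(-1605590\right) = -1088108343000$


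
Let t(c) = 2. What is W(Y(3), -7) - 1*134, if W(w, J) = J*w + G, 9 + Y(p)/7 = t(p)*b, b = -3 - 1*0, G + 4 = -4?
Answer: 593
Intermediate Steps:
G = -8 (G = -4 - 4 = -8)
b = -3 (b = -3 + 0 = -3)
Y(p) = -105 (Y(p) = -63 + 7*(2*(-3)) = -63 + 7*(-6) = -63 - 42 = -105)
W(w, J) = -8 + J*w (W(w, J) = J*w - 8 = -8 + J*w)
W(Y(3), -7) - 1*134 = (-8 - 7*(-105)) - 1*134 = (-8 + 735) - 134 = 727 - 134 = 593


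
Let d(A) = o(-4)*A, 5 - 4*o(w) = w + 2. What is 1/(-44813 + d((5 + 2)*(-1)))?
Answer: -4/179301 ≈ -2.2309e-5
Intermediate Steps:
o(w) = ¾ - w/4 (o(w) = 5/4 - (w + 2)/4 = 5/4 - (2 + w)/4 = 5/4 + (-½ - w/4) = ¾ - w/4)
d(A) = 7*A/4 (d(A) = (¾ - ¼*(-4))*A = (¾ + 1)*A = 7*A/4)
1/(-44813 + d((5 + 2)*(-1))) = 1/(-44813 + 7*((5 + 2)*(-1))/4) = 1/(-44813 + 7*(7*(-1))/4) = 1/(-44813 + (7/4)*(-7)) = 1/(-44813 - 49/4) = 1/(-179301/4) = -4/179301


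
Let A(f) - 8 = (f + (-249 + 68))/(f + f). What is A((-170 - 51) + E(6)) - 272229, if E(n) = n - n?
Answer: -60160640/221 ≈ -2.7222e+5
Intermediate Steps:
E(n) = 0
A(f) = 8 + (-181 + f)/(2*f) (A(f) = 8 + (f + (-249 + 68))/(f + f) = 8 + (f - 181)/((2*f)) = 8 + (-181 + f)*(1/(2*f)) = 8 + (-181 + f)/(2*f))
A((-170 - 51) + E(6)) - 272229 = (-181 + 17*((-170 - 51) + 0))/(2*((-170 - 51) + 0)) - 272229 = (-181 + 17*(-221 + 0))/(2*(-221 + 0)) - 272229 = (½)*(-181 + 17*(-221))/(-221) - 272229 = (½)*(-1/221)*(-181 - 3757) - 272229 = (½)*(-1/221)*(-3938) - 272229 = 1969/221 - 272229 = -60160640/221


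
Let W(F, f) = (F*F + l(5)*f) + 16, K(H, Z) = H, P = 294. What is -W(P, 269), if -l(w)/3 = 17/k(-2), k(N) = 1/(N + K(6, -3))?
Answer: -31576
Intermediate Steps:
k(N) = 1/(6 + N) (k(N) = 1/(N + 6) = 1/(6 + N))
l(w) = -204 (l(w) = -51/(1/(6 - 2)) = -51/(1/4) = -51/1/4 = -51*4 = -3*68 = -204)
W(F, f) = 16 + F**2 - 204*f (W(F, f) = (F*F - 204*f) + 16 = (F**2 - 204*f) + 16 = 16 + F**2 - 204*f)
-W(P, 269) = -(16 + 294**2 - 204*269) = -(16 + 86436 - 54876) = -1*31576 = -31576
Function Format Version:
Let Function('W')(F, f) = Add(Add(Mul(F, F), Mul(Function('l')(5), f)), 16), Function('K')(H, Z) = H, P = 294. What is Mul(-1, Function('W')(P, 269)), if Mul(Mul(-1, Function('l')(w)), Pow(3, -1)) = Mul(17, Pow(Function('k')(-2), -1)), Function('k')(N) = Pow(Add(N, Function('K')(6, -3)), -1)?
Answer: -31576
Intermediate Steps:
Function('k')(N) = Pow(Add(6, N), -1) (Function('k')(N) = Pow(Add(N, 6), -1) = Pow(Add(6, N), -1))
Function('l')(w) = -204 (Function('l')(w) = Mul(-3, Mul(17, Pow(Pow(Add(6, -2), -1), -1))) = Mul(-3, Mul(17, Pow(Pow(4, -1), -1))) = Mul(-3, Mul(17, Pow(Rational(1, 4), -1))) = Mul(-3, Mul(17, 4)) = Mul(-3, 68) = -204)
Function('W')(F, f) = Add(16, Pow(F, 2), Mul(-204, f)) (Function('W')(F, f) = Add(Add(Mul(F, F), Mul(-204, f)), 16) = Add(Add(Pow(F, 2), Mul(-204, f)), 16) = Add(16, Pow(F, 2), Mul(-204, f)))
Mul(-1, Function('W')(P, 269)) = Mul(-1, Add(16, Pow(294, 2), Mul(-204, 269))) = Mul(-1, Add(16, 86436, -54876)) = Mul(-1, 31576) = -31576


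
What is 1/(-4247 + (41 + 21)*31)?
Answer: -1/2325 ≈ -0.00043011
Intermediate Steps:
1/(-4247 + (41 + 21)*31) = 1/(-4247 + 62*31) = 1/(-4247 + 1922) = 1/(-2325) = -1/2325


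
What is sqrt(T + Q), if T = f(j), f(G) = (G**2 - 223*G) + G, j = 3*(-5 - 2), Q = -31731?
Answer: 2*I*sqrt(6657) ≈ 163.18*I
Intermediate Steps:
j = -21 (j = 3*(-7) = -21)
f(G) = G**2 - 222*G
T = 5103 (T = -21*(-222 - 21) = -21*(-243) = 5103)
sqrt(T + Q) = sqrt(5103 - 31731) = sqrt(-26628) = 2*I*sqrt(6657)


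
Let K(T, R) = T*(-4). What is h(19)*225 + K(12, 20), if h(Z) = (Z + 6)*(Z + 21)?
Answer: 224952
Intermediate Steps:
K(T, R) = -4*T
h(Z) = (6 + Z)*(21 + Z)
h(19)*225 + K(12, 20) = (126 + 19² + 27*19)*225 - 4*12 = (126 + 361 + 513)*225 - 48 = 1000*225 - 48 = 225000 - 48 = 224952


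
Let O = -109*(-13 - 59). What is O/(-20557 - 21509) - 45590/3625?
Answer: -21624866/1694325 ≈ -12.763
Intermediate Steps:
O = 7848 (O = -109*(-72) = 7848)
O/(-20557 - 21509) - 45590/3625 = 7848/(-20557 - 21509) - 45590/3625 = 7848/(-42066) - 45590*1/3625 = 7848*(-1/42066) - 9118/725 = -436/2337 - 9118/725 = -21624866/1694325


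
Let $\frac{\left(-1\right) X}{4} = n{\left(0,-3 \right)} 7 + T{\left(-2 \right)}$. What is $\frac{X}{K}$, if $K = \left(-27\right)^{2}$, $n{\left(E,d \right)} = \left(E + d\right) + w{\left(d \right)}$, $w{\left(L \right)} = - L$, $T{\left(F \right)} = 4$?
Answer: $- \frac{16}{729} \approx -0.021948$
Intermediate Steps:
$n{\left(E,d \right)} = E$ ($n{\left(E,d \right)} = \left(E + d\right) - d = E$)
$K = 729$
$X = -16$ ($X = - 4 \left(0 \cdot 7 + 4\right) = - 4 \left(0 + 4\right) = \left(-4\right) 4 = -16$)
$\frac{X}{K} = - \frac{16}{729}$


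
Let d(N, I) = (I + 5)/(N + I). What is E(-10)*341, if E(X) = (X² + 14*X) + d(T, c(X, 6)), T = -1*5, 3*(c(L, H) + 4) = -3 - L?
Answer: -27621/2 ≈ -13811.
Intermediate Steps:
c(L, H) = -5 - L/3 (c(L, H) = -4 + (-3 - L)/3 = -4 + (-1 - L/3) = -5 - L/3)
T = -5
d(N, I) = (5 + I)/(I + N)
E(X) = X² + 14*X - X/(3*(-10 - X/3)) (E(X) = (X² + 14*X) + (5 + (-5 - X/3))/((-5 - X/3) - 5) = (X² + 14*X) + (-X/3)/(-10 - X/3) = (X² + 14*X) - X/(3*(-10 - X/3)) = X² + 14*X - X/(3*(-10 - X/3)))
E(-10)*341 = -10*(1 + (14 - 10)*(30 - 10))/(30 - 10)*341 = -10*(1 + 4*20)/20*341 = -10*1/20*(1 + 80)*341 = -10*1/20*81*341 = -81/2*341 = -27621/2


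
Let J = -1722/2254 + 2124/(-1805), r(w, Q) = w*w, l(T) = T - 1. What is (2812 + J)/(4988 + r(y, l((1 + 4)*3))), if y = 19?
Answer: 816617281/1554446145 ≈ 0.52534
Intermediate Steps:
l(T) = -1 + T
r(w, Q) = w²
J = -563979/290605 (J = -1722*1/2254 + 2124*(-1/1805) = -123/161 - 2124/1805 = -563979/290605 ≈ -1.9407)
(2812 + J)/(4988 + r(y, l((1 + 4)*3))) = (2812 - 563979/290605)/(4988 + 19²) = 816617281/(290605*(4988 + 361)) = (816617281/290605)/5349 = (816617281/290605)*(1/5349) = 816617281/1554446145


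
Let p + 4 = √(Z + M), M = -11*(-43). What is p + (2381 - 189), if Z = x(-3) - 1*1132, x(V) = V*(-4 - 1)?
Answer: 2188 + 2*I*√161 ≈ 2188.0 + 25.377*I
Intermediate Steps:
M = 473
x(V) = -5*V (x(V) = V*(-5) = -5*V)
Z = -1117 (Z = -5*(-3) - 1*1132 = 15 - 1132 = -1117)
p = -4 + 2*I*√161 (p = -4 + √(-1117 + 473) = -4 + √(-644) = -4 + 2*I*√161 ≈ -4.0 + 25.377*I)
p + (2381 - 189) = (-4 + 2*I*√161) + (2381 - 189) = (-4 + 2*I*√161) + 2192 = 2188 + 2*I*√161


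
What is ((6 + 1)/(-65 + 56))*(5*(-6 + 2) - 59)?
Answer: 553/9 ≈ 61.444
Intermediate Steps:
((6 + 1)/(-65 + 56))*(5*(-6 + 2) - 59) = (7/(-9))*(5*(-4) - 59) = (7*(-⅑))*(-20 - 59) = -7/9*(-79) = 553/9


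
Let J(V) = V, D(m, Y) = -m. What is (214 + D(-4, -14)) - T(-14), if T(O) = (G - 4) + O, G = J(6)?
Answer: 230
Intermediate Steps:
G = 6
T(O) = 2 + O (T(O) = (6 - 4) + O = 2 + O)
(214 + D(-4, -14)) - T(-14) = (214 - 1*(-4)) - (2 - 14) = (214 + 4) - 1*(-12) = 218 + 12 = 230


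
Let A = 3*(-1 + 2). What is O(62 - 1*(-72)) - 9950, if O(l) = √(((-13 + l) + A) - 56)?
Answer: -9950 + 2*√17 ≈ -9941.8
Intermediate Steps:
A = 3 (A = 3*1 = 3)
O(l) = √(-66 + l) (O(l) = √(((-13 + l) + 3) - 56) = √((-10 + l) - 56) = √(-66 + l))
O(62 - 1*(-72)) - 9950 = √(-66 + (62 - 1*(-72))) - 9950 = √(-66 + (62 + 72)) - 9950 = √(-66 + 134) - 9950 = √68 - 9950 = 2*√17 - 9950 = -9950 + 2*√17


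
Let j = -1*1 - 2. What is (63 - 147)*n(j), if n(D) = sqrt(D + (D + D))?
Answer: -252*I ≈ -252.0*I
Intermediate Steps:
j = -3 (j = -1 - 2 = -3)
n(D) = sqrt(3)*sqrt(D) (n(D) = sqrt(D + 2*D) = sqrt(3*D) = sqrt(3)*sqrt(D))
(63 - 147)*n(j) = (63 - 147)*(sqrt(3)*sqrt(-3)) = -84*sqrt(3)*I*sqrt(3) = -252*I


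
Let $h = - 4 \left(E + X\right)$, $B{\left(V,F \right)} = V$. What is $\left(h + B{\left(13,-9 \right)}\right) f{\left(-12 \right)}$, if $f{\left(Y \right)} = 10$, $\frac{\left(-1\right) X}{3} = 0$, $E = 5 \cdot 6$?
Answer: $-1070$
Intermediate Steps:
$E = 30$
$X = 0$ ($X = \left(-3\right) 0 = 0$)
$h = -120$ ($h = - 4 \left(30 + 0\right) = \left(-4\right) 30 = -120$)
$\left(h + B{\left(13,-9 \right)}\right) f{\left(-12 \right)} = \left(-120 + 13\right) 10 = \left(-107\right) 10 = -1070$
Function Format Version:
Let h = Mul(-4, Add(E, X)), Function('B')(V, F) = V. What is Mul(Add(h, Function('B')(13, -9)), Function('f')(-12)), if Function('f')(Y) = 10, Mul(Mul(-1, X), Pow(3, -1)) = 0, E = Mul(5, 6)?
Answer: -1070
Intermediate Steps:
E = 30
X = 0 (X = Mul(-3, 0) = 0)
h = -120 (h = Mul(-4, Add(30, 0)) = Mul(-4, 30) = -120)
Mul(Add(h, Function('B')(13, -9)), Function('f')(-12)) = Mul(Add(-120, 13), 10) = Mul(-107, 10) = -1070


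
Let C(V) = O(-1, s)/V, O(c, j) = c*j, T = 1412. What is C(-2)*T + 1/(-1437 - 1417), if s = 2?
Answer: 4029847/2854 ≈ 1412.0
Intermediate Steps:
C(V) = -2/V (C(V) = (-1*2)/V = -2/V)
C(-2)*T + 1/(-1437 - 1417) = -2/(-2)*1412 + 1/(-1437 - 1417) = -2*(-½)*1412 + 1/(-2854) = 1*1412 - 1/2854 = 1412 - 1/2854 = 4029847/2854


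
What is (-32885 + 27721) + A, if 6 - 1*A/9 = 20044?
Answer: -185506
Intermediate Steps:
A = -180342 (A = 54 - 9*20044 = 54 - 180396 = -180342)
(-32885 + 27721) + A = (-32885 + 27721) - 180342 = -5164 - 180342 = -185506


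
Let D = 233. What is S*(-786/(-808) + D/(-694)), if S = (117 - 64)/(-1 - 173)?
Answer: -4733165/24392712 ≈ -0.19404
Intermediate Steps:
S = -53/174 (S = 53/(-174) = 53*(-1/174) = -53/174 ≈ -0.30460)
S*(-786/(-808) + D/(-694)) = -53*(-786/(-808) + 233/(-694))/174 = -53*(-786*(-1/808) + 233*(-1/694))/174 = -53*(393/404 - 233/694)/174 = -53/174*89305/140188 = -4733165/24392712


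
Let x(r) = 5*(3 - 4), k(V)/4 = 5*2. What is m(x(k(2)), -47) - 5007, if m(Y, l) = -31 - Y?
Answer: -5033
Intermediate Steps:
k(V) = 40 (k(V) = 4*(5*2) = 4*10 = 40)
x(r) = -5 (x(r) = 5*(-1) = -5)
m(x(k(2)), -47) - 5007 = (-31 - 1*(-5)) - 5007 = (-31 + 5) - 5007 = -26 - 5007 = -5033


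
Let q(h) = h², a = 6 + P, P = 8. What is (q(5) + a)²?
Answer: 1521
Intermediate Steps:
a = 14 (a = 6 + 8 = 14)
(q(5) + a)² = (5² + 14)² = (25 + 14)² = 39² = 1521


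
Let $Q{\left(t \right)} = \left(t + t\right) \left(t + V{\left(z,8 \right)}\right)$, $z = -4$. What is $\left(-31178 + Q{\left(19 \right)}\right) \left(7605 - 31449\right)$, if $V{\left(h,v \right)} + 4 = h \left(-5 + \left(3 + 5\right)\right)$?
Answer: $740690016$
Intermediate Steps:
$V{\left(h,v \right)} = -4 + 3 h$ ($V{\left(h,v \right)} = -4 + h \left(-5 + \left(3 + 5\right)\right) = -4 + h \left(-5 + 8\right) = -4 + h 3 = -4 + 3 h$)
$Q{\left(t \right)} = 2 t \left(-16 + t\right)$ ($Q{\left(t \right)} = \left(t + t\right) \left(t + \left(-4 + 3 \left(-4\right)\right)\right) = 2 t \left(t - 16\right) = 2 t \left(-16 + t\right)$)
$\left(-31178 + Q{\left(19 \right)}\right) \left(7605 - 31449\right) = \left(-31178 + 2 \cdot 19 \left(-16 + 19\right)\right) \left(7605 - 31449\right) = \left(-31178 + 2 \cdot 19 \cdot 3\right) \left(-23844\right) = \left(-31178 + 114\right) \left(-23844\right) = \left(-31064\right) \left(-23844\right) = 740690016$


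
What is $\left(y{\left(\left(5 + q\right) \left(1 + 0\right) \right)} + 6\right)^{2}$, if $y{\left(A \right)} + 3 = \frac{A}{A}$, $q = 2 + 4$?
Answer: $16$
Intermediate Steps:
$q = 6$
$y{\left(A \right)} = -2$ ($y{\left(A \right)} = -3 + \frac{A}{A} = -3 + 1 = -2$)
$\left(y{\left(\left(5 + q\right) \left(1 + 0\right) \right)} + 6\right)^{2} = \left(-2 + 6\right)^{2} = 4^{2} = 16$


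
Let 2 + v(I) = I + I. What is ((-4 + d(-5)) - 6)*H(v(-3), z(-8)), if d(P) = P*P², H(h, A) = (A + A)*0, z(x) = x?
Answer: 0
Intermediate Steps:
v(I) = -2 + 2*I (v(I) = -2 + (I + I) = -2 + 2*I)
H(h, A) = 0 (H(h, A) = (2*A)*0 = 0)
d(P) = P³
((-4 + d(-5)) - 6)*H(v(-3), z(-8)) = ((-4 + (-5)³) - 6)*0 = ((-4 - 125) - 6)*0 = (-129 - 6)*0 = -135*0 = 0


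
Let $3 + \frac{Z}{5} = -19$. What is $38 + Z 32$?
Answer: $-3482$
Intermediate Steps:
$Z = -110$ ($Z = -15 + 5 \left(-19\right) = -15 - 95 = -110$)
$38 + Z 32 = 38 - 3520 = -3482$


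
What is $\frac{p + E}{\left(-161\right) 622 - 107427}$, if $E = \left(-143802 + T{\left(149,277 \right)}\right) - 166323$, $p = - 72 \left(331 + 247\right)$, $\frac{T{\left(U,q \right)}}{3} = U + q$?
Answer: $\frac{350463}{207569} \approx 1.6884$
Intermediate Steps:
$T{\left(U,q \right)} = 3 U + 3 q$ ($T{\left(U,q \right)} = 3 \left(U + q\right) = 3 U + 3 q$)
$p = -41616$ ($p = \left(-72\right) 578 = -41616$)
$E = -308847$ ($E = \left(-143802 + \left(3 \cdot 149 + 3 \cdot 277\right)\right) - 166323 = \left(-143802 + \left(447 + 831\right)\right) - 166323 = \left(-143802 + 1278\right) - 166323 = -142524 - 166323 = -308847$)
$\frac{p + E}{\left(-161\right) 622 - 107427} = \frac{-41616 - 308847}{\left(-161\right) 622 - 107427} = - \frac{350463}{-100142 - 107427} = - \frac{350463}{-207569} = \left(-350463\right) \left(- \frac{1}{207569}\right) = \frac{350463}{207569}$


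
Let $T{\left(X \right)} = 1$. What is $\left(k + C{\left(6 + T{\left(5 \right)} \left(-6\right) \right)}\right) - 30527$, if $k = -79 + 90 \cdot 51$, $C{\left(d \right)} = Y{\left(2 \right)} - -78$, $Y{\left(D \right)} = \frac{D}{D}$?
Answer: $-25937$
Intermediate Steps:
$Y{\left(D \right)} = 1$
$C{\left(d \right)} = 79$ ($C{\left(d \right)} = 1 - -78 = 1 + 78 = 79$)
$k = 4511$ ($k = -79 + 4590 = 4511$)
$\left(k + C{\left(6 + T{\left(5 \right)} \left(-6\right) \right)}\right) - 30527 = \left(4511 + 79\right) - 30527 = 4590 - 30527 = -25937$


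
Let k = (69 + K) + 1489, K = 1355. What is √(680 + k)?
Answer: √3593 ≈ 59.942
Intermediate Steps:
k = 2913 (k = (69 + 1355) + 1489 = 1424 + 1489 = 2913)
√(680 + k) = √(680 + 2913) = √3593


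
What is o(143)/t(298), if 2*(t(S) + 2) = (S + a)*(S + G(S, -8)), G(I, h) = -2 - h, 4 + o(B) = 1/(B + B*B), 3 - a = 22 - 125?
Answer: -82367/1264472352 ≈ -6.5139e-5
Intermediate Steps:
a = 106 (a = 3 - (22 - 125) = 3 - 1*(-103) = 3 + 103 = 106)
o(B) = -4 + 1/(B + B**2) (o(B) = -4 + 1/(B + B*B) = -4 + 1/(B + B**2))
t(S) = -2 + (6 + S)*(106 + S)/2 (t(S) = -2 + ((S + 106)*(S + (-2 - 1*(-8))))/2 = -2 + ((106 + S)*(S + (-2 + 8)))/2 = -2 + ((106 + S)*(S + 6))/2 = -2 + ((106 + S)*(6 + S))/2 = -2 + ((6 + S)*(106 + S))/2 = -2 + (6 + S)*(106 + S)/2)
o(143)/t(298) = ((1 - 4*143 - 4*143**2)/(143*(1 + 143)))/(316 + (1/2)*298**2 + 56*298) = ((1/143)*(1 - 572 - 4*20449)/144)/(316 + (1/2)*88804 + 16688) = ((1/143)*(1/144)*(1 - 572 - 81796))/(316 + 44402 + 16688) = ((1/143)*(1/144)*(-82367))/61406 = -82367/20592*1/61406 = -82367/1264472352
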